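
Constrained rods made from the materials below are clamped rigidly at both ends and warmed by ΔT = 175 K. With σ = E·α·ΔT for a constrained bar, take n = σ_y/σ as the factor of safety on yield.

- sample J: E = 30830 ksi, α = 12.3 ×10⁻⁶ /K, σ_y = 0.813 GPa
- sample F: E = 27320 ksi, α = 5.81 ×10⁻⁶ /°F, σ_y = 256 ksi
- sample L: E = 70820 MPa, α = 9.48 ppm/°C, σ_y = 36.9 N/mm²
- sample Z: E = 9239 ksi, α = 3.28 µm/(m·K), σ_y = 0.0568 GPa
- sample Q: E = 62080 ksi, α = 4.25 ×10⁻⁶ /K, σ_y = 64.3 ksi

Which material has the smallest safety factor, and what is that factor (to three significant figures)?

sample L, n = 0.314

Per material, after unit conversion:
  sample J: E = 212.6, α = 12.3, σ_y = 813.0 → σ = 458 MPa, n = 1.78
  sample F: E = 188.4, α = 10.5, σ_y = 1765 → σ = 345 MPa, n = 5.12
  sample L: E = 70.82, α = 9.48, σ_y = 36.90 → σ = 117 MPa, n = 0.314
  sample Z: E = 63.70, α = 3.28, σ_y = 56.80 → σ = 36.6 MPa, n = 1.55
  sample Q: E = 428.0, α = 4.25, σ_y = 443.3 → σ = 318 MPa, n = 1.39
The minimum is sample L at n = 0.314.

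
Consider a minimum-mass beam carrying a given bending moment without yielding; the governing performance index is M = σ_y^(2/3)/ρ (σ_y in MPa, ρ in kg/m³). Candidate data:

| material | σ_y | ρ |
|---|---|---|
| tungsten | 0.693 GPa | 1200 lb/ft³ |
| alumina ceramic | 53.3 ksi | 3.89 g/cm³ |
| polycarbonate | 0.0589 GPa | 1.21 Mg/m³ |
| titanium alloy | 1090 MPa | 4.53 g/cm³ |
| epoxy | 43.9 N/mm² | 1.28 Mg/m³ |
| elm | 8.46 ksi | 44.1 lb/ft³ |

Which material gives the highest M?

Putting every candidate on a common basis:
  tungsten: σ_y = 693.0 MPa, ρ = 19220 kg/m³
  alumina ceramic: σ_y = 367.5 MPa, ρ = 3890 kg/m³
  polycarbonate: σ_y = 58.90 MPa, ρ = 1210 kg/m³
  titanium alloy: σ_y = 1090 MPa, ρ = 4530 kg/m³
  epoxy: σ_y = 43.90 MPa, ρ = 1280 kg/m³
  elm: σ_y = 58.33 MPa, ρ = 706.4 kg/m³
  titanium alloy: M = 23.4×10⁻³
  elm: M = 21.3×10⁻³
  alumina ceramic: M = 13.2×10⁻³
  polycarbonate: M = 12.5×10⁻³
  epoxy: M = 9.72×10⁻³
  tungsten: M = 4.07×10⁻³
Highest index: titanium alloy.

titanium alloy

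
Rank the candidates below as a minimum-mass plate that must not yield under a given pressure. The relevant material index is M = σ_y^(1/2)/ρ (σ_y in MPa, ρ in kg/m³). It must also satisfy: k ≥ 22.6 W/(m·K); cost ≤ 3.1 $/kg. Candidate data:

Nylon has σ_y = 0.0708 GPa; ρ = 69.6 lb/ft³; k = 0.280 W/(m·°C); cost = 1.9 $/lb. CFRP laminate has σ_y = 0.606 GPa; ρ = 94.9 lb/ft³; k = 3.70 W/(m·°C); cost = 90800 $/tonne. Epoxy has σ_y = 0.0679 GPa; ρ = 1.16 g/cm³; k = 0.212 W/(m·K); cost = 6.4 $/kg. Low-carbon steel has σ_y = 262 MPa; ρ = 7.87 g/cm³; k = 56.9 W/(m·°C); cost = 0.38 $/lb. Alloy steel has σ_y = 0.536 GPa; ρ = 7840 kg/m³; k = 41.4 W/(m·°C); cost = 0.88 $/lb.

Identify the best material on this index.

alloy steel

Screen on constraints: k ≥ 22.6 W/(m·K); cost ≤ 3.1 $/kg. Survivors: low-carbon steel, alloy steel.
Putting every candidate on a common basis:
  low-carbon steel: σ_y = 262.0 MPa, ρ = 7870 kg/m³
  alloy steel: σ_y = 536.0 MPa, ρ = 7840 kg/m³
  alloy steel: M = 2.95×10⁻³
  low-carbon steel: M = 2.06×10⁻³
Alloy steel has the largest M.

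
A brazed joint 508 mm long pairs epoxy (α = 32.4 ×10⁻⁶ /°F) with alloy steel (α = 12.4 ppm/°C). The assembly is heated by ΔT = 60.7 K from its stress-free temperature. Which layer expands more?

epoxy: α = 32.4×10⁻⁶/°F × 9/5 = 58.3×10⁻⁶/K.
α(epoxy) = 58.3×10⁻⁶/K vs α(alloy steel) = 12.4×10⁻⁶/K.
Higher α expands more for the same ΔT: epoxy.

epoxy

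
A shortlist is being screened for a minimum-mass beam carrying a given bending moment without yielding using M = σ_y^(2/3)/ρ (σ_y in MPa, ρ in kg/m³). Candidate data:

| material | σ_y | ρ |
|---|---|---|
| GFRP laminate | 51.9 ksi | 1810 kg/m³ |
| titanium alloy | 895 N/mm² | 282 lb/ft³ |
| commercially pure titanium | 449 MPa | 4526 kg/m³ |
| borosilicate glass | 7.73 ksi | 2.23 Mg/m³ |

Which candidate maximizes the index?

GFRP laminate

Convert each candidate to consistent units, then evaluate M:
  GFRP laminate: σ_y = 357.8 MPa, ρ = 1810 kg/m³
  titanium alloy: σ_y = 895.0 MPa, ρ = 4517 kg/m³
  commercially pure titanium: σ_y = 449.0 MPa, ρ = 4526 kg/m³
  borosilicate glass: σ_y = 53.30 MPa, ρ = 2230 kg/m³
  GFRP laminate: M = 27.8×10⁻³
  titanium alloy: M = 20.6×10⁻³
  commercially pure titanium: M = 13.0×10⁻³
  borosilicate glass: M = 6.35×10⁻³
The maximum is for GFRP laminate.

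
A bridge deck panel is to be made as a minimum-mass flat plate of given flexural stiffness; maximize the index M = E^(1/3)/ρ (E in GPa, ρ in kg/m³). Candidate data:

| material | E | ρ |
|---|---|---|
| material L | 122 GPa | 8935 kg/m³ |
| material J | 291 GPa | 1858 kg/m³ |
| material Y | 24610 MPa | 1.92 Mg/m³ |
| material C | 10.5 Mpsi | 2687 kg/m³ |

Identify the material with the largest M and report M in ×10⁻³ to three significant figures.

material J, M = 3.57×10⁻³

Putting every candidate on a common basis:
  material L: E = 122.0 GPa, ρ = 8935 kg/m³
  material J: E = 291.0 GPa, ρ = 1858 kg/m³
  material Y: E = 24.61 GPa, ρ = 1920 kg/m³
  material C: E = 72.39 GPa, ρ = 2687 kg/m³
  material J: M = 3.57×10⁻³
  material C: M = 1.55×10⁻³
  material Y: M = 1.51×10⁻³
  material L: M = 0.555×10⁻³
The maximum is for material J.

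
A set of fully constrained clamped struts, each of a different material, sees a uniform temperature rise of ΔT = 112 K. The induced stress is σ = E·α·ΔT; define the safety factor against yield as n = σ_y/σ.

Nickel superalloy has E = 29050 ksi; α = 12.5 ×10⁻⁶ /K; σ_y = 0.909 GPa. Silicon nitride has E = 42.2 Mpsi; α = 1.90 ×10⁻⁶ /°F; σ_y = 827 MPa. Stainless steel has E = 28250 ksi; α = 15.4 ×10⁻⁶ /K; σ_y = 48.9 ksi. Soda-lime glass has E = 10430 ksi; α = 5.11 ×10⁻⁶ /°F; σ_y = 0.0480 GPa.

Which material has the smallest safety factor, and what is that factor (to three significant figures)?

With everything in SI (GPa, ×10⁻⁶/K, MPa):
  nickel superalloy: E = 200.3, α = 12.5, σ_y = 909.0 → σ = 280 MPa, n = 3.24
  silicon nitride: E = 291.0, α = 3.42, σ_y = 827.0 → σ = 111 MPa, n = 7.42
  stainless steel: E = 194.8, α = 15.4, σ_y = 337.2 → σ = 336 MPa, n = 1.00
  soda-lime glass: E = 71.91, α = 9.20, σ_y = 48.00 → σ = 74.1 MPa, n = 0.648
Smallest n: soda-lime glass with n = 0.648.

soda-lime glass, n = 0.648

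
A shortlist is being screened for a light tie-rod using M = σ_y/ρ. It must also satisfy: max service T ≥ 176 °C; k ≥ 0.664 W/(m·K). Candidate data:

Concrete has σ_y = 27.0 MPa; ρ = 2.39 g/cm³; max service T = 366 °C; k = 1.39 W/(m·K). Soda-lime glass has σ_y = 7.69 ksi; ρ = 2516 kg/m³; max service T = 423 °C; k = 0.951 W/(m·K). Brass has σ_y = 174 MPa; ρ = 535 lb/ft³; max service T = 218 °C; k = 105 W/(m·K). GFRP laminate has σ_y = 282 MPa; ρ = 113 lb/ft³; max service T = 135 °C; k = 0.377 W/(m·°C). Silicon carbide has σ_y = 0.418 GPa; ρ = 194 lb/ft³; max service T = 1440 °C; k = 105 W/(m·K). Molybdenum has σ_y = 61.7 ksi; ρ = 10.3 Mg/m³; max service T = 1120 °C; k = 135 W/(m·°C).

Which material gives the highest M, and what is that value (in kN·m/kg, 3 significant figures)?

Screen on constraints: max service T ≥ 176 °C; k ≥ 0.664 W/(m·K). Survivors: concrete, soda-lime glass, brass, silicon carbide, molybdenum.
After converting to SI:
  concrete: σ_y = 27.00 MPa, ρ = 2390 kg/m³
  soda-lime glass: σ_y = 53.02 MPa, ρ = 2516 kg/m³
  brass: σ_y = 174.0 MPa, ρ = 8570 kg/m³
  silicon carbide: σ_y = 418.0 MPa, ρ = 3108 kg/m³
  molybdenum: σ_y = 425.4 MPa, ρ = 10300 kg/m³
  silicon carbide: M = 135 kN·m/kg
  molybdenum: M = 41.3 kN·m/kg
  soda-lime glass: M = 21.1 kN·m/kg
  brass: M = 20.3 kN·m/kg
  concrete: M = 11.3 kN·m/kg
The maximum is for silicon carbide.

silicon carbide, M = 135 kN·m/kg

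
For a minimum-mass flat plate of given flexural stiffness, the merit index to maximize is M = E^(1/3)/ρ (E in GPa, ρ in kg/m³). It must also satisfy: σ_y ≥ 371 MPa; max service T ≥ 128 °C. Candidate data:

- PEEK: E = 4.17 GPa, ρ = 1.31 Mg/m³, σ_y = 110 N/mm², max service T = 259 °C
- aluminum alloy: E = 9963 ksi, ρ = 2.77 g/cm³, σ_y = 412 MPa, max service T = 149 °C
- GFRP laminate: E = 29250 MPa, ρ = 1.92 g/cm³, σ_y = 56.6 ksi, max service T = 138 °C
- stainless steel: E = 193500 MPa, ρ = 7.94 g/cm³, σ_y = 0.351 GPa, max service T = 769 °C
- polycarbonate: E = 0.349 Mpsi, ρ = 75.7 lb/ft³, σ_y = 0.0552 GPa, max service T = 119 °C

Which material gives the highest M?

GFRP laminate

Screen on constraints: σ_y ≥ 371 MPa; max service T ≥ 128 °C. Survivors: aluminum alloy, GFRP laminate.
After converting to SI:
  aluminum alloy: E = 68.69 GPa, ρ = 2770 kg/m³
  GFRP laminate: E = 29.25 GPa, ρ = 1920 kg/m³
  GFRP laminate: M = 1.60×10⁻³
  aluminum alloy: M = 1.48×10⁻³
GFRP laminate has the largest M.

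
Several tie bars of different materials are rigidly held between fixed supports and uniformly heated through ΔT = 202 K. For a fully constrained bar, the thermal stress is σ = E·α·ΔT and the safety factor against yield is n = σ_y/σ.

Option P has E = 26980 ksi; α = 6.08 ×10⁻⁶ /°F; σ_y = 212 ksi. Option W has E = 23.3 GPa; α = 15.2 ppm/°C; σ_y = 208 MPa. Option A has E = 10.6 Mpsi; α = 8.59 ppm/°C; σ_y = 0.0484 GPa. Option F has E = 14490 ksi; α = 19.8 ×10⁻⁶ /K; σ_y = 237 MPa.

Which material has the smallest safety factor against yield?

In consistent units (E in GPa, α in ×10⁻⁶/K, σ_y in MPa):
  option P: E = 186.0, α = 10.9, σ_y = 1462 → σ = 411 MPa, n = 3.55
  option W: E = 23.30, α = 15.2, σ_y = 208.0 → σ = 71.5 MPa, n = 2.91
  option A: E = 73.08, α = 8.59, σ_y = 48.40 → σ = 127 MPa, n = 0.382
  option F: E = 99.91, α = 19.8, σ_y = 237.0 → σ = 400 MPa, n = 0.593
Option A has the lowest safety factor, n = 0.382.

option A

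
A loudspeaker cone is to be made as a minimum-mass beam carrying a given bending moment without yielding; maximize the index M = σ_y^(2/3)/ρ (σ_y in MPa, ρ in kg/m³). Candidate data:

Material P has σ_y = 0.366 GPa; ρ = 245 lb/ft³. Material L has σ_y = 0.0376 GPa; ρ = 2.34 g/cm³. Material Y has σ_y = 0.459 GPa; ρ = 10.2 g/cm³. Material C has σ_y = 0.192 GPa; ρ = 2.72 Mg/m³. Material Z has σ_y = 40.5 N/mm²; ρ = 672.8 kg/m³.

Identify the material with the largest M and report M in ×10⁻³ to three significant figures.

material Z, M = 17.5×10⁻³

Putting every candidate on a common basis:
  material P: σ_y = 366.0 MPa, ρ = 3925 kg/m³
  material L: σ_y = 37.60 MPa, ρ = 2340 kg/m³
  material Y: σ_y = 459.0 MPa, ρ = 10200 kg/m³
  material C: σ_y = 192.0 MPa, ρ = 2720 kg/m³
  material Z: σ_y = 40.50 MPa, ρ = 672.8 kg/m³
  material Z: M = 17.5×10⁻³
  material P: M = 13.0×10⁻³
  material C: M = 12.2×10⁻³
  material Y: M = 5.83×10⁻³
  material L: M = 4.80×10⁻³
The maximum is for material Z.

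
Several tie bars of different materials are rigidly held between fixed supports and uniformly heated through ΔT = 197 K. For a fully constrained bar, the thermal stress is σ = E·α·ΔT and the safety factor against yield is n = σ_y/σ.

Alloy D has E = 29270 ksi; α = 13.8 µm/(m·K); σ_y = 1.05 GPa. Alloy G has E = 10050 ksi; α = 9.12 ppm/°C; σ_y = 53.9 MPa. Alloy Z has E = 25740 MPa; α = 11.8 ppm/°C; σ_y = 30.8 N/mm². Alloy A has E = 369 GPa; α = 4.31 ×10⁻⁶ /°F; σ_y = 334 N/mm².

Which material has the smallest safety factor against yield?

alloy G

With everything in SI (GPa, ×10⁻⁶/K, MPa):
  alloy D: E = 201.8, α = 13.8, σ_y = 1050 → σ = 549 MPa, n = 1.91
  alloy G: E = 69.29, α = 9.12, σ_y = 53.90 → σ = 124 MPa, n = 0.433
  alloy Z: E = 25.74, α = 11.8, σ_y = 30.80 → σ = 59.8 MPa, n = 0.515
  alloy A: E = 369.0, α = 7.76, σ_y = 334.0 → σ = 564 MPa, n = 0.592
Alloy G has the lowest safety factor, n = 0.433.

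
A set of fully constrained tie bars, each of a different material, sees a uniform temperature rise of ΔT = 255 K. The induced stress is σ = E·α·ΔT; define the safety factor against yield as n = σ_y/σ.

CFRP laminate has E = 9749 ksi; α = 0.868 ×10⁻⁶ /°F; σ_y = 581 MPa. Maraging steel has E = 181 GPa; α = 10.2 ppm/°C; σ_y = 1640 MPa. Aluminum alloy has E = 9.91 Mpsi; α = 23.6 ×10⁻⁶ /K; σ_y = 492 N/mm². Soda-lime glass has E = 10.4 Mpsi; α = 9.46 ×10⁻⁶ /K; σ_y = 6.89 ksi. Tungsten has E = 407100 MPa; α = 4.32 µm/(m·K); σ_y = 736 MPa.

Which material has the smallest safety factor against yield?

Converting E to GPa, α to ×10⁻⁶/K, σ_y to MPa, then σ and n for each:
  CFRP laminate: E = 67.22, α = 1.56, σ_y = 581.0 → σ = 26.8 MPa, n = 21.7
  maraging steel: E = 181.0, α = 10.2, σ_y = 1640 → σ = 471 MPa, n = 3.48
  aluminum alloy: E = 68.33, α = 23.6, σ_y = 492.0 → σ = 411 MPa, n = 1.20
  soda-lime glass: E = 71.71, α = 9.46, σ_y = 47.50 → σ = 173 MPa, n = 0.275
  tungsten: E = 407.1, α = 4.32, σ_y = 736.0 → σ = 448 MPa, n = 1.64
Smallest n: soda-lime glass with n = 0.275.

soda-lime glass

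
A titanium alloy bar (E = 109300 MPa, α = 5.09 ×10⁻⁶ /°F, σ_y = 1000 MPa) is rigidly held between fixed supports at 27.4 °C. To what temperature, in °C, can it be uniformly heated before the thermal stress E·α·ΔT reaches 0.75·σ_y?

776 °C

E = 109300 MPa = 109.3 GPa.
α = 5.09×10⁻⁶/°F × 9/5 = 9.16×10⁻⁶/K.
E·α·ΔT = 750.0 MPa ⇒ ΔT = 750.0 / (109.3×10³ × 9.16×10⁻⁶) = 748.9 K.
T = 27.4 + 748.9 = 776.3 °C.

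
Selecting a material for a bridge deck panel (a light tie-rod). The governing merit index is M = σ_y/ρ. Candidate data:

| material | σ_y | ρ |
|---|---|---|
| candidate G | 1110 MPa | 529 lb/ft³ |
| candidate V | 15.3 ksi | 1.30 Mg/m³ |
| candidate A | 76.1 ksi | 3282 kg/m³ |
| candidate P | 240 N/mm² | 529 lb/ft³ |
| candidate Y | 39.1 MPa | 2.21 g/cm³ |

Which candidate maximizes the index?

candidate A

After converting to SI:
  candidate G: σ_y = 1110 MPa, ρ = 8474 kg/m³
  candidate V: σ_y = 105.5 MPa, ρ = 1300 kg/m³
  candidate A: σ_y = 524.7 MPa, ρ = 3282 kg/m³
  candidate P: σ_y = 240.0 MPa, ρ = 8474 kg/m³
  candidate Y: σ_y = 39.10 MPa, ρ = 2210 kg/m³
  candidate A: M = 160 kN·m/kg
  candidate G: M = 131 kN·m/kg
  candidate V: M = 81.1 kN·m/kg
  candidate P: M = 28.3 kN·m/kg
  candidate Y: M = 17.7 kN·m/kg
Highest index: candidate A.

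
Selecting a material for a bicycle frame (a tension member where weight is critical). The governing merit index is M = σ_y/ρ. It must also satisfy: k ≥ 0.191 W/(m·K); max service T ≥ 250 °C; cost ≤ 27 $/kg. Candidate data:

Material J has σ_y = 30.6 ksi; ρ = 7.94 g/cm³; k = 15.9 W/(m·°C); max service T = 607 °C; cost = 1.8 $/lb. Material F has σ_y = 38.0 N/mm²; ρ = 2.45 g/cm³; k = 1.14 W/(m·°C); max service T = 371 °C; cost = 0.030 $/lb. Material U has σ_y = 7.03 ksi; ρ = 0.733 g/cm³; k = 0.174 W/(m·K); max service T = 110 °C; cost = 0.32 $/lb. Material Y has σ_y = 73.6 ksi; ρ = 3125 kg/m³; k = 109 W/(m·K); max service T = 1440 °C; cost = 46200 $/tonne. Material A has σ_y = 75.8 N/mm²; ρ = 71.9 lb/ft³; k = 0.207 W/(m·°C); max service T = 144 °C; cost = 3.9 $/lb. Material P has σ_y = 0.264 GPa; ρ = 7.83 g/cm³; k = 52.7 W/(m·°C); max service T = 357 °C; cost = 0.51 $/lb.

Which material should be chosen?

material P

Screen on constraints: k ≥ 0.191 W/(m·K); max service T ≥ 250 °C; cost ≤ 27 $/kg. Survivors: material J, material F, material P.
Convert each candidate to consistent units, then evaluate M:
  material J: σ_y = 211.0 MPa, ρ = 7940 kg/m³
  material F: σ_y = 38.00 MPa, ρ = 2450 kg/m³
  material P: σ_y = 264.0 MPa, ρ = 7830 kg/m³
  material P: M = 33.7 kN·m/kg
  material J: M = 26.6 kN·m/kg
  material F: M = 15.5 kN·m/kg
Material P has the largest M.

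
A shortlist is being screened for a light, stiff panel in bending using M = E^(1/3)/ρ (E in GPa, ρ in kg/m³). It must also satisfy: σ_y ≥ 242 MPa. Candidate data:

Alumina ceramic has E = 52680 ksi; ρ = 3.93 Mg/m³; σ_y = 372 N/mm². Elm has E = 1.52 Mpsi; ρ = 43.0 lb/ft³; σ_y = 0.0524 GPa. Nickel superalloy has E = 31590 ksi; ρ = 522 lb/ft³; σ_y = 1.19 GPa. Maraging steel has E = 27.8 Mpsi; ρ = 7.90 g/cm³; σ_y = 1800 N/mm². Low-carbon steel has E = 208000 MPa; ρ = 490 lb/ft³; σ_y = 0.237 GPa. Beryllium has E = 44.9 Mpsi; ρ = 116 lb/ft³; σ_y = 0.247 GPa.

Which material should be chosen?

beryllium

Screen on constraints: σ_y ≥ 242 MPa. Survivors: alumina ceramic, nickel superalloy, maraging steel, beryllium.
Putting every candidate on a common basis:
  alumina ceramic: E = 363.2 GPa, ρ = 3930 kg/m³
  nickel superalloy: E = 217.8 GPa, ρ = 8362 kg/m³
  maraging steel: E = 191.7 GPa, ρ = 7900 kg/m³
  beryllium: E = 309.6 GPa, ρ = 1858 kg/m³
  beryllium: M = 3.64×10⁻³
  alumina ceramic: M = 1.82×10⁻³
  maraging steel: M = 0.730×10⁻³
  nickel superalloy: M = 0.720×10⁻³
Beryllium has the largest M.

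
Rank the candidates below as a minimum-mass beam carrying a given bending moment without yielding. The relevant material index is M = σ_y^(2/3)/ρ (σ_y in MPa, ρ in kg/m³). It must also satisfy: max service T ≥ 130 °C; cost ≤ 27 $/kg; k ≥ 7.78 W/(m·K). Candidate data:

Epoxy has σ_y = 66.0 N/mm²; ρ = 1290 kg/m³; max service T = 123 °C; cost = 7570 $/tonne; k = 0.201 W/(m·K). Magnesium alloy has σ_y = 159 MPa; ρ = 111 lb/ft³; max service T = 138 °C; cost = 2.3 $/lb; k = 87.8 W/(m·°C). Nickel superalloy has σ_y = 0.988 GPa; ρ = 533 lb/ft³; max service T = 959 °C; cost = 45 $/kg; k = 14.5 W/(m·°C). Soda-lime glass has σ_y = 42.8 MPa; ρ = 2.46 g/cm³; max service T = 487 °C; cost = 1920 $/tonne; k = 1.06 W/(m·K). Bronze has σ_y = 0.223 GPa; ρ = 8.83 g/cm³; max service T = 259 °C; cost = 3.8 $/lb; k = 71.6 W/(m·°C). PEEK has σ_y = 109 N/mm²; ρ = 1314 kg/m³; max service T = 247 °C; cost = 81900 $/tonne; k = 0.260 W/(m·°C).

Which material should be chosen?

magnesium alloy

Screen on constraints: max service T ≥ 130 °C; cost ≤ 27 $/kg; k ≥ 7.78 W/(m·K). Survivors: magnesium alloy, bronze.
In SI units:
  magnesium alloy: σ_y = 159.0 MPa, ρ = 1778 kg/m³
  bronze: σ_y = 223.0 MPa, ρ = 8830 kg/m³
  magnesium alloy: M = 16.5×10⁻³
  bronze: M = 4.16×10⁻³
Highest index: magnesium alloy.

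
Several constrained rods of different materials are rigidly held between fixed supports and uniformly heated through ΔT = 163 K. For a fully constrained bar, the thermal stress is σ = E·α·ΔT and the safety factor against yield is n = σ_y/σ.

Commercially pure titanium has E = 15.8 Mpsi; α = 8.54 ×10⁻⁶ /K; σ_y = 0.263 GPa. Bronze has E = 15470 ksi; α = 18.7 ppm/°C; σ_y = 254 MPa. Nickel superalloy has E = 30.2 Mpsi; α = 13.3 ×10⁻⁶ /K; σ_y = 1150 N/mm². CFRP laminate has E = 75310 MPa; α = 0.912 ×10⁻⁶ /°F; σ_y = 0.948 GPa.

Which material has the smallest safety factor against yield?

With everything in SI (GPa, ×10⁻⁶/K, MPa):
  commercially pure titanium: E = 108.9, α = 8.54, σ_y = 263.0 → σ = 152 MPa, n = 1.73
  bronze: E = 106.7, α = 18.7, σ_y = 254.0 → σ = 325 MPa, n = 0.781
  nickel superalloy: E = 208.2, α = 13.3, σ_y = 1150 → σ = 451 MPa, n = 2.55
  CFRP laminate: E = 75.31, α = 1.64, σ_y = 948.0 → σ = 20.2 MPa, n = 47.0
Bronze has the lowest safety factor, n = 0.781.

bronze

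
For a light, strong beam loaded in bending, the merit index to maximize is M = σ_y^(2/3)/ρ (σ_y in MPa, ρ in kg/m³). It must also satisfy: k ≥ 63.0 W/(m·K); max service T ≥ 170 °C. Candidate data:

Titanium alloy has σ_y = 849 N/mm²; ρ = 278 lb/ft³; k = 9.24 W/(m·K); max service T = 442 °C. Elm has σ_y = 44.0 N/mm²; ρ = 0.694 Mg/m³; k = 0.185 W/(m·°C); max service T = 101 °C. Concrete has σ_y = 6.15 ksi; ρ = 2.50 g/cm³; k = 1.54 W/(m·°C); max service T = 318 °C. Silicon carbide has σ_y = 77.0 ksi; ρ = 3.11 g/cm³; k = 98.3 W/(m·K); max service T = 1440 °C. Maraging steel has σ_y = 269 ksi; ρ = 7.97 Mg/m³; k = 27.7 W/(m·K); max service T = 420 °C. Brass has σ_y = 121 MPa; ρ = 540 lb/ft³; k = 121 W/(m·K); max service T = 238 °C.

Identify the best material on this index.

silicon carbide

Screen on constraints: k ≥ 63.0 W/(m·K); max service T ≥ 170 °C. Survivors: silicon carbide, brass.
After converting to SI:
  silicon carbide: σ_y = 530.9 MPa, ρ = 3110 kg/m³
  brass: σ_y = 121.0 MPa, ρ = 8650 kg/m³
  silicon carbide: M = 21.1×10⁻³
  brass: M = 2.83×10⁻³
Silicon carbide ranks first.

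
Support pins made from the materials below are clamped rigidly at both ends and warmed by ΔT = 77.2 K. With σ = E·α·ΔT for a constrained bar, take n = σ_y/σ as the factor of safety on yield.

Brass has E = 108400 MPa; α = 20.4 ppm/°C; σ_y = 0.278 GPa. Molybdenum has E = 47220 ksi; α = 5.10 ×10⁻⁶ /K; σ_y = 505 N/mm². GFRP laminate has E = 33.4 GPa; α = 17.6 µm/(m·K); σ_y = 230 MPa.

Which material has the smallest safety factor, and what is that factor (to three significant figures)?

brass, n = 1.63

With everything in SI (GPa, ×10⁻⁶/K, MPa):
  brass: E = 108.4, α = 20.4, σ_y = 278.0 → σ = 171 MPa, n = 1.63
  molybdenum: E = 325.6, α = 5.10, σ_y = 505.0 → σ = 128 MPa, n = 3.94
  GFRP laminate: E = 33.40, α = 17.6, σ_y = 230.0 → σ = 45.4 MPa, n = 5.07
The minimum is brass at n = 1.63.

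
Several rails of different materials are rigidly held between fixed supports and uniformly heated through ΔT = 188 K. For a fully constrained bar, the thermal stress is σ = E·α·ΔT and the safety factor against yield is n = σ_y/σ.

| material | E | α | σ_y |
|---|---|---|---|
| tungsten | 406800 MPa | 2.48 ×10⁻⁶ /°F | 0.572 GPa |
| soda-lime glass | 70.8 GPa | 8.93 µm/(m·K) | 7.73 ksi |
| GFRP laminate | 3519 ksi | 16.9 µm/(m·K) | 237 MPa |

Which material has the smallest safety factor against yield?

soda-lime glass

In consistent units (E in GPa, α in ×10⁻⁶/K, σ_y in MPa):
  tungsten: E = 406.8, α = 4.46, σ_y = 572.0 → σ = 341 MPa, n = 1.68
  soda-lime glass: E = 70.80, α = 8.93, σ_y = 53.30 → σ = 119 MPa, n = 0.448
  GFRP laminate: E = 24.26, α = 16.9, σ_y = 237.0 → σ = 77.1 MPa, n = 3.07
Smallest n: soda-lime glass with n = 0.448.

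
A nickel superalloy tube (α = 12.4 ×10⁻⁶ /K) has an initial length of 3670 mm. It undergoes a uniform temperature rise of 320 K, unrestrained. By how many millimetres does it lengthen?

14.6 mm

ΔL = α·L₀·ΔT = 12.4×10⁻⁶ × 3670 mm × 320.0 K = 14.6 mm.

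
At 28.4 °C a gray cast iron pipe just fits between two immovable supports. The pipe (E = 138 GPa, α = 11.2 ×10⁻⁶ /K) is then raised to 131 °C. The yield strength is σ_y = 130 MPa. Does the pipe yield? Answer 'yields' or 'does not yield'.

yields

ΔT = 102.6 K. Constrained thermal stress σ = E·α·ΔT = 138.0×10³ MPa × 11.2×10⁻⁶ × 102.6 = 159 MPa (compressive).
Compare to σ_y = 130 MPa: σ ≥ σ_y, so it yields.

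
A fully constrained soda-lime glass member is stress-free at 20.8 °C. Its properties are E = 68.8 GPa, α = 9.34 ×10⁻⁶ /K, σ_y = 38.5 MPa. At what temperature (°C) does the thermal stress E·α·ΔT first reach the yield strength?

80.7 °C

E·α·ΔT = 38.50 MPa ⇒ ΔT = 38.50 / (68.80×10³ × 9.34×10⁻⁶) = 59.91 K.
T = 20.8 + 59.91 = 80.71 °C.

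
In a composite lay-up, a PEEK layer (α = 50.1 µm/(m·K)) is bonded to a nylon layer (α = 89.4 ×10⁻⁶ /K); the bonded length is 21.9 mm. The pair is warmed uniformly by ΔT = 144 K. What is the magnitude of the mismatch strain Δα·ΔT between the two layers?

5.66×10⁻³

Δα = |50.1 − 89.4|×10⁻⁶/K = 39.3×10⁻⁶/K.
Mismatch strain = Δα·ΔT = 39.3×10⁻⁶ × 144.0 = 5.66×10⁻³.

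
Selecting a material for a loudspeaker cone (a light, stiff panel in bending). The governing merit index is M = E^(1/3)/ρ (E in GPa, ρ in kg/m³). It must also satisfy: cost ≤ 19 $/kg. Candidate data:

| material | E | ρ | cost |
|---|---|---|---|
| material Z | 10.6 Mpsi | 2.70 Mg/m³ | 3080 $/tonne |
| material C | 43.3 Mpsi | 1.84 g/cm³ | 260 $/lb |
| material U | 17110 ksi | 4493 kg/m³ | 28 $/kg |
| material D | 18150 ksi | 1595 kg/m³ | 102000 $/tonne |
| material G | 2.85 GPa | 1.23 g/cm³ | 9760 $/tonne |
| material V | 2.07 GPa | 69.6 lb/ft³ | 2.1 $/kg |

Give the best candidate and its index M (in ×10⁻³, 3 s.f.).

Screen on constraints: cost ≤ 19 $/kg. Survivors: material Z, material G, material V.
Putting every candidate on a common basis:
  material Z: E = 73.08 GPa, ρ = 2700 kg/m³
  material G: E = 2.850 GPa, ρ = 1230 kg/m³
  material V: E = 2.070 GPa, ρ = 1115 kg/m³
  material Z: M = 1.55×10⁻³
  material G: M = 1.15×10⁻³
  material V: M = 1.14×10⁻³
Material Z has the largest M.

material Z, M = 1.55×10⁻³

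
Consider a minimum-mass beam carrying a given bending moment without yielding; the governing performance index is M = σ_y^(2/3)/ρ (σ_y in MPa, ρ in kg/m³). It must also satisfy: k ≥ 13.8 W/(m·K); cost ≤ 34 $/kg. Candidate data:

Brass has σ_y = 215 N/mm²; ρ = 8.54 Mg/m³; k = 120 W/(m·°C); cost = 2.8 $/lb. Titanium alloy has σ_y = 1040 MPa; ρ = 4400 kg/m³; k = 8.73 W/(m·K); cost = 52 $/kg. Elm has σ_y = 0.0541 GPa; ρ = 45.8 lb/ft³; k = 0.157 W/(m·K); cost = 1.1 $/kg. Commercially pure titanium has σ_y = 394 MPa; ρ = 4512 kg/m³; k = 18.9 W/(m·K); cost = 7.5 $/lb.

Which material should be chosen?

commercially pure titanium

Screen on constraints: k ≥ 13.8 W/(m·K); cost ≤ 34 $/kg. Survivors: brass, commercially pure titanium.
After converting to SI:
  brass: σ_y = 215.0 MPa, ρ = 8540 kg/m³
  commercially pure titanium: σ_y = 394.0 MPa, ρ = 4512 kg/m³
  commercially pure titanium: M = 11.9×10⁻³
  brass: M = 4.20×10⁻³
The maximum is for commercially pure titanium.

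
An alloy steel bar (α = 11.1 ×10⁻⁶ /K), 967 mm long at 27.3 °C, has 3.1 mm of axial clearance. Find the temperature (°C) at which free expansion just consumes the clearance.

α·L₀·ΔT = 3.1 mm ⇒ ΔT = 3.1 / (11.1×10⁻⁶ × 967.0) = 288.8 K.
T = 27.3 + 288.8 = 316.1 °C.

316 °C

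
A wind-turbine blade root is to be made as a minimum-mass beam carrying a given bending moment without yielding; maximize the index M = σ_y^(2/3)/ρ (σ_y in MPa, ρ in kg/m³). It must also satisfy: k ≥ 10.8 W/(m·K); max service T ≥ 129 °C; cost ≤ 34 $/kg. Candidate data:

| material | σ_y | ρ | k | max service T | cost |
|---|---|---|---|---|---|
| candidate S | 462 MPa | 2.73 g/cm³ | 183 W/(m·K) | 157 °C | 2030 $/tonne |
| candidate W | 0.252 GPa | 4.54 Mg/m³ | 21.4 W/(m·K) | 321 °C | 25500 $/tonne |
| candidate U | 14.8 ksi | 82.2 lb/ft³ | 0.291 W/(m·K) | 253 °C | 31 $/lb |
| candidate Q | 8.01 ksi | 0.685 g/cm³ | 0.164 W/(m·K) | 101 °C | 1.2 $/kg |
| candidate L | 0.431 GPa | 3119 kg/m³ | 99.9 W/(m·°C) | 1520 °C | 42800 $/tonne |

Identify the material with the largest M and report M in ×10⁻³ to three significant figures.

Screen on constraints: k ≥ 10.8 W/(m·K); max service T ≥ 129 °C; cost ≤ 34 $/kg. Survivors: candidate S, candidate W.
Normalizing units and computing the index:
  candidate S: σ_y = 462.0 MPa, ρ = 2730 kg/m³
  candidate W: σ_y = 252.0 MPa, ρ = 4540 kg/m³
  candidate S: M = 21.9×10⁻³
  candidate W: M = 8.79×10⁻³
Candidate S has the largest M.

candidate S, M = 21.9×10⁻³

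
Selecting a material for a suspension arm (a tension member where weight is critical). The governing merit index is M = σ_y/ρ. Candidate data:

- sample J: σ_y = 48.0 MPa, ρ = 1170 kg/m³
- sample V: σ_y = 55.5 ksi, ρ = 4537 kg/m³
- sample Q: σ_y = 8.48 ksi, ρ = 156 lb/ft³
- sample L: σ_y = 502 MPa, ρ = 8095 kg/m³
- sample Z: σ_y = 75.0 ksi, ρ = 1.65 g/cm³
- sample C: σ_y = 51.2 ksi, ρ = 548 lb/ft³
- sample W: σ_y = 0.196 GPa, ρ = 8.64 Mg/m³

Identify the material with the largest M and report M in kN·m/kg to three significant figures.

sample Z, M = 313 kN·m/kg

Convert each candidate to consistent units, then evaluate M:
  sample J: σ_y = 48.00 MPa, ρ = 1170 kg/m³
  sample V: σ_y = 382.7 MPa, ρ = 4537 kg/m³
  sample Q: σ_y = 58.47 MPa, ρ = 2499 kg/m³
  sample L: σ_y = 502.0 MPa, ρ = 8095 kg/m³
  sample Z: σ_y = 517.1 MPa, ρ = 1650 kg/m³
  sample C: σ_y = 353.0 MPa, ρ = 8778 kg/m³
  sample W: σ_y = 196.0 MPa, ρ = 8640 kg/m³
  sample Z: M = 313 kN·m/kg
  sample V: M = 84.3 kN·m/kg
  sample L: M = 62.0 kN·m/kg
  sample J: M = 41.0 kN·m/kg
  sample C: M = 40.2 kN·m/kg
  sample Q: M = 23.4 kN·m/kg
  sample W: M = 22.7 kN·m/kg
The maximum is for sample Z.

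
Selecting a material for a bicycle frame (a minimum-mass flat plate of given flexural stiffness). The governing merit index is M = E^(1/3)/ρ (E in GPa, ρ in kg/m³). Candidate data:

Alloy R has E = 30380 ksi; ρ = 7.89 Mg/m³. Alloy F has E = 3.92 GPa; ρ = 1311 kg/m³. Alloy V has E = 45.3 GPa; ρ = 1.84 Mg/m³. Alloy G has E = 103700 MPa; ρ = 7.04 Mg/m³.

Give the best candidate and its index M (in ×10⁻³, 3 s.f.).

In SI units:
  alloy R: E = 209.5 GPa, ρ = 7890 kg/m³
  alloy F: E = 3.920 GPa, ρ = 1311 kg/m³
  alloy V: E = 45.30 GPa, ρ = 1840 kg/m³
  alloy G: E = 103.7 GPa, ρ = 7040 kg/m³
  alloy V: M = 1.94×10⁻³
  alloy F: M = 1.20×10⁻³
  alloy R: M = 0.753×10⁻³
  alloy G: M = 0.667×10⁻³
Highest index: alloy V.

alloy V, M = 1.94×10⁻³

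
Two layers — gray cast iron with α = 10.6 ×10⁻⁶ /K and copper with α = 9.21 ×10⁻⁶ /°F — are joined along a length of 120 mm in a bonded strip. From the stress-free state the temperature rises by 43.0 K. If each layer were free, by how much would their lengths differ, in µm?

30.8 µm

copper: α = 9.21×10⁻⁶/°F × 9/5 = 16.6×10⁻⁶/K.
Δα = |10.6 − 16.6|×10⁻⁶/K = 5.98×10⁻⁶/K.
ΔL_mismatch = Δα·L·ΔT = 5.98×10⁻⁶ × 120.0 mm × 43.0 K = 30.8 µm.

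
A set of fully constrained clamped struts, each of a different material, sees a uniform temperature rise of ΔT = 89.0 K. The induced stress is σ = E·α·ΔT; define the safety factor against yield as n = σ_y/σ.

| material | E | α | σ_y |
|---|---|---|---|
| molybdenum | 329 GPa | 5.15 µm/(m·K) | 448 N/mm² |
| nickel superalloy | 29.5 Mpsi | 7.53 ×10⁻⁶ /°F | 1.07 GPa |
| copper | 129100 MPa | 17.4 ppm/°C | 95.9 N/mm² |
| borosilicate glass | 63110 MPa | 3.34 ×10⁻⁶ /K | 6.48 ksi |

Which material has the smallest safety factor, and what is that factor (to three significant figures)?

With everything in SI (GPa, ×10⁻⁶/K, MPa):
  molybdenum: E = 329.0, α = 5.15, σ_y = 448.0 → σ = 151 MPa, n = 2.97
  nickel superalloy: E = 203.4, α = 13.6, σ_y = 1070 → σ = 245 MPa, n = 4.36
  copper: E = 129.1, α = 17.4, σ_y = 95.90 → σ = 200 MPa, n = 0.480
  borosilicate glass: E = 63.11, α = 3.34, σ_y = 44.68 → σ = 18.8 MPa, n = 2.38
Smallest n: copper with n = 0.480.

copper, n = 0.480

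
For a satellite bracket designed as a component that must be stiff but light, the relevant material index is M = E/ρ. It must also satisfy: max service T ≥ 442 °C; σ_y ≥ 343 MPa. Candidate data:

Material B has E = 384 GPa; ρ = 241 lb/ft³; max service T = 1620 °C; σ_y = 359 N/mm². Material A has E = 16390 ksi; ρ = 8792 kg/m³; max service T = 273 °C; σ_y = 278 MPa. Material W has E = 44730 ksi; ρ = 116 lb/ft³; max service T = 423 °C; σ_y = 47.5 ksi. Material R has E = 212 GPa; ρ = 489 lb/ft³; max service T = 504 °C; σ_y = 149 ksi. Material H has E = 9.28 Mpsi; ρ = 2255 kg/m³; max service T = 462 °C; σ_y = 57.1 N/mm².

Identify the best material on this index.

material B

Screen on constraints: max service T ≥ 442 °C; σ_y ≥ 343 MPa. Survivors: material B, material R.
Putting every candidate on a common basis:
  material B: E = 384.0 GPa, ρ = 3860 kg/m³
  material R: E = 212.0 GPa, ρ = 7833 kg/m³
  material B: M = 99.5 MN·m/kg
  material R: M = 27.1 MN·m/kg
Material B has the largest M.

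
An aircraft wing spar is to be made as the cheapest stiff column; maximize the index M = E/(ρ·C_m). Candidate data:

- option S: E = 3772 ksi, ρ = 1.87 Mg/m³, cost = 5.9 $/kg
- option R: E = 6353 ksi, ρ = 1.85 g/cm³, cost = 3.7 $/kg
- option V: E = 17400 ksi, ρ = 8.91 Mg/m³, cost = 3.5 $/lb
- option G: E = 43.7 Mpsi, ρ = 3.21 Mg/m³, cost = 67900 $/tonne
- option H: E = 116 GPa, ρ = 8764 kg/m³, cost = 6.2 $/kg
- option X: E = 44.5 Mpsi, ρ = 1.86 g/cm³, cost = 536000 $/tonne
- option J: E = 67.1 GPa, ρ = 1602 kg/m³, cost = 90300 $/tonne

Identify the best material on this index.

Normalizing units and computing the index:
  option S: E = 26.01 GPa, ρ = 1870 kg/m³, cost = 5.900 $/kg
  option R: E = 43.80 GPa, ρ = 1850 kg/m³, cost = 3.700 $/kg
  option V: E = 120.0 GPa, ρ = 8910 kg/m³, cost = 7.716 $/kg
  option G: E = 301.3 GPa, ρ = 3210 kg/m³, cost = 67.90 $/kg
  option H: E = 116.0 GPa, ρ = 8764 kg/m³, cost = 6.200 $/kg
  option X: E = 306.8 GPa, ρ = 1860 kg/m³, cost = 536.0 $/kg
  option J: E = 67.10 GPa, ρ = 1602 kg/m³, cost = 90.30 $/kg
  option R: M = 6.40 MN·m per $
  option S: M = 2.36 MN·m per $
  option H: M = 2.13 MN·m per $
  option V: M = 1.75 MN·m per $
  option G: M = 1.38 MN·m per $
  option J: M = 0.464 MN·m per $
  option X: M = 0.308 MN·m per $
Highest index: option R.

option R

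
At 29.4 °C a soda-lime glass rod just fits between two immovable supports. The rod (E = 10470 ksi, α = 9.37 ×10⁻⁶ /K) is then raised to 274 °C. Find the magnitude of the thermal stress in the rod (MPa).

165 MPa

E = 10470 ksi = 72.19 GPa.
ΔT = 244.6 K. Constrained thermal stress σ = E·α·ΔT = 72.19×10³ MPa × 9.37×10⁻⁶ × 244.6 = 165 MPa (compressive).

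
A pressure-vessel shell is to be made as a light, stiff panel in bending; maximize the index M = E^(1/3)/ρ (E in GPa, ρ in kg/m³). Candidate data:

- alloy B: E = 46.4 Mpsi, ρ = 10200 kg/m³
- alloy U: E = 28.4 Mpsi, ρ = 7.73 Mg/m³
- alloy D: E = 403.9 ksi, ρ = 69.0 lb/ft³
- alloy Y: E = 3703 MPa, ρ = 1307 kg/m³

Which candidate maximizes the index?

alloy D

Normalizing units and computing the index:
  alloy B: E = 319.9 GPa, ρ = 10200 kg/m³
  alloy U: E = 195.8 GPa, ρ = 7730 kg/m³
  alloy D: E = 2.785 GPa, ρ = 1105 kg/m³
  alloy Y: E = 3.703 GPa, ρ = 1307 kg/m³
  alloy D: M = 1.27×10⁻³
  alloy Y: M = 1.18×10⁻³
  alloy U: M = 0.751×10⁻³
  alloy B: M = 0.671×10⁻³
Alloy D has the largest M.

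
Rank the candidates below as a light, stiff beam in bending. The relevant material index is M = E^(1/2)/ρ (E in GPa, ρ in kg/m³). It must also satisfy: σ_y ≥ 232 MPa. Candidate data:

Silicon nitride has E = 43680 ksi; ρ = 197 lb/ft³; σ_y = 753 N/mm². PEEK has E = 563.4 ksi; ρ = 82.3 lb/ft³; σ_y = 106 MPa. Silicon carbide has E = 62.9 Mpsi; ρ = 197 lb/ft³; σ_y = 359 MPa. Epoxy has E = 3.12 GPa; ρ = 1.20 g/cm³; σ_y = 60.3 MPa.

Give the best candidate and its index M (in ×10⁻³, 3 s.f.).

silicon carbide, M = 6.60×10⁻³

Screen on constraints: σ_y ≥ 232 MPa. Survivors: silicon nitride, silicon carbide.
Normalizing units and computing the index:
  silicon nitride: E = 301.2 GPa, ρ = 3156 kg/m³
  silicon carbide: E = 433.7 GPa, ρ = 3156 kg/m³
  silicon carbide: M = 6.60×10⁻³
  silicon nitride: M = 5.50×10⁻³
Silicon carbide has the largest M.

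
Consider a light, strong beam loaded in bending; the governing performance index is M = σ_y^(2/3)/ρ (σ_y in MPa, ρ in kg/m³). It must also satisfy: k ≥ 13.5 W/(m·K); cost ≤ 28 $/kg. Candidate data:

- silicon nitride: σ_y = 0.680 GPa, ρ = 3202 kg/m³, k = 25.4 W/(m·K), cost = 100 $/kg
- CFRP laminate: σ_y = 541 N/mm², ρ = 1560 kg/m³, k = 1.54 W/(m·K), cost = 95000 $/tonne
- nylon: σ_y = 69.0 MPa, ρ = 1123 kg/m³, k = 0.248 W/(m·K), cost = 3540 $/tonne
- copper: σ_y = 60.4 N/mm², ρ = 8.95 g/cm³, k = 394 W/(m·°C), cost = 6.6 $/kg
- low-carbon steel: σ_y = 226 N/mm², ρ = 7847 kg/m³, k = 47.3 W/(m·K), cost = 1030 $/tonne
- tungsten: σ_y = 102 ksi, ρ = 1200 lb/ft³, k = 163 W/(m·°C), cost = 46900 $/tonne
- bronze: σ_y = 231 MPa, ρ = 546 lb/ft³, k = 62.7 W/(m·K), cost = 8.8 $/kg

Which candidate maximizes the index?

Screen on constraints: k ≥ 13.5 W/(m·K); cost ≤ 28 $/kg. Survivors: copper, low-carbon steel, bronze.
Convert each candidate to consistent units, then evaluate M:
  copper: σ_y = 60.40 MPa, ρ = 8950 kg/m³
  low-carbon steel: σ_y = 226.0 MPa, ρ = 7847 kg/m³
  bronze: σ_y = 231.0 MPa, ρ = 8746 kg/m³
  low-carbon steel: M = 4.73×10⁻³
  bronze: M = 4.30×10⁻³
  copper: M = 1.72×10⁻³
Low-carbon steel ranks first.

low-carbon steel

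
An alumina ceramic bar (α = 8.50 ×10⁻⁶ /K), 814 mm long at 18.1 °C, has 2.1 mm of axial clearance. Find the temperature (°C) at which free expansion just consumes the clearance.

α·L₀·ΔT = 2.1 mm ⇒ ΔT = 2.1 / (8.50×10⁻⁶ × 814.0) = 303.5 K.
T = 18.1 + 303.5 = 321.6 °C.

322 °C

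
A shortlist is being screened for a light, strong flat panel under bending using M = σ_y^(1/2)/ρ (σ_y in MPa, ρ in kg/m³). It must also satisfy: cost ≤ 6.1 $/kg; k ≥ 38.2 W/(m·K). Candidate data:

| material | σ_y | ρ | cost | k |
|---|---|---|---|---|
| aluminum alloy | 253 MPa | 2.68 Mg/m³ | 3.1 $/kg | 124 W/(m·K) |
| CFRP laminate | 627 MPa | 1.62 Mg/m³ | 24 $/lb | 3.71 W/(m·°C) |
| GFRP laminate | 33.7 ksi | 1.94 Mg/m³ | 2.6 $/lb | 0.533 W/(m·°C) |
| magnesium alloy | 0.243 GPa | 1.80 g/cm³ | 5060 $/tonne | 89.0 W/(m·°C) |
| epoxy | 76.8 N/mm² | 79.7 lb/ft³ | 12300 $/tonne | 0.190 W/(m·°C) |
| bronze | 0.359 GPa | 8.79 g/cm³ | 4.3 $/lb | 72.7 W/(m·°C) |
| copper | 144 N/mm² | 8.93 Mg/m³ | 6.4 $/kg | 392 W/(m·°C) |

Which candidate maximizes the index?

magnesium alloy

Screen on constraints: cost ≤ 6.1 $/kg; k ≥ 38.2 W/(m·K). Survivors: aluminum alloy, magnesium alloy.
Normalizing units and computing the index:
  aluminum alloy: σ_y = 253.0 MPa, ρ = 2680 kg/m³
  magnesium alloy: σ_y = 243.0 MPa, ρ = 1800 kg/m³
  magnesium alloy: M = 8.66×10⁻³
  aluminum alloy: M = 5.94×10⁻³
Magnesium alloy has the largest M.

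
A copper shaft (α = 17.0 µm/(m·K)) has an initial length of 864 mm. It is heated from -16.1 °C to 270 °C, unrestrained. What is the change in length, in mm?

4.20 mm

ΔT = 270 − (-16.1) = 286.1 K.
ΔL = α·L₀·ΔT = 17.0×10⁻⁶ × 864 mm × 286.1 K = 4.20 mm.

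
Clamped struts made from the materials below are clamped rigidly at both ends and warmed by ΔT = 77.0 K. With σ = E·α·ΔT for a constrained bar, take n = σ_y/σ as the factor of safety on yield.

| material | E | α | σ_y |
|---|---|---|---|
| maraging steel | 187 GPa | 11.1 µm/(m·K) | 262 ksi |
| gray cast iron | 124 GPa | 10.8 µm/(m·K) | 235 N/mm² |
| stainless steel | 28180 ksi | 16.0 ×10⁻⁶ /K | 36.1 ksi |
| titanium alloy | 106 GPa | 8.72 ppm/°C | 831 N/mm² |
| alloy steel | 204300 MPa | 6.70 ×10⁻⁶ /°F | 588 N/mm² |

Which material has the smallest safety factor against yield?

stainless steel

In consistent units (E in GPa, α in ×10⁻⁶/K, σ_y in MPa):
  maraging steel: E = 187.0, α = 11.1, σ_y = 1806 → σ = 160 MPa, n = 11.3
  gray cast iron: E = 124.0, α = 10.8, σ_y = 235.0 → σ = 103 MPa, n = 2.28
  stainless steel: E = 194.3, α = 16.0, σ_y = 248.9 → σ = 239 MPa, n = 1.04
  titanium alloy: E = 106.0, α = 8.72, σ_y = 831.0 → σ = 71.2 MPa, n = 11.7
  alloy steel: E = 204.3, α = 12.1, σ_y = 588.0 → σ = 190 MPa, n = 3.10
Stainless steel has the lowest safety factor, n = 1.04.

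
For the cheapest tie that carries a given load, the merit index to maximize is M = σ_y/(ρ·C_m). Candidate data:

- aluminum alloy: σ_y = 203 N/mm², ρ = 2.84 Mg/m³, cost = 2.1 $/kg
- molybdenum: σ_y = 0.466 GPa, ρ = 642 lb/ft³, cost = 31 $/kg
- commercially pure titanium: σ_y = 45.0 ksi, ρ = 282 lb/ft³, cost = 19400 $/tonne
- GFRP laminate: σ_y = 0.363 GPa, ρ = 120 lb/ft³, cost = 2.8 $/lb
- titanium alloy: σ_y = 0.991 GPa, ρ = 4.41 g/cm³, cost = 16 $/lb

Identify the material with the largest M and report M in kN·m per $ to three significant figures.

aluminum alloy, M = 34.0 kN·m per $

Normalizing units and computing the index:
  aluminum alloy: σ_y = 203.0 MPa, ρ = 2840 kg/m³, cost = 2.100 $/kg
  molybdenum: σ_y = 466.0 MPa, ρ = 10280 kg/m³, cost = 31.00 $/kg
  commercially pure titanium: σ_y = 310.3 MPa, ρ = 4517 kg/m³, cost = 19.40 $/kg
  GFRP laminate: σ_y = 363.0 MPa, ρ = 1922 kg/m³, cost = 6.173 $/kg
  titanium alloy: σ_y = 991.0 MPa, ρ = 4410 kg/m³, cost = 35.27 $/kg
  aluminum alloy: M = 34.0 kN·m per $
  GFRP laminate: M = 30.6 kN·m per $
  titanium alloy: M = 6.37 kN·m per $
  commercially pure titanium: M = 3.54 kN·m per $
  molybdenum: M = 1.46 kN·m per $
Aluminum alloy ranks first.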